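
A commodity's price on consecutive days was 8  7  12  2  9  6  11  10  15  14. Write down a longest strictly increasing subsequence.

8, 9, 11, 15

Patience tails give the LIS length; then backtrack through the dp parents:
8 → extends → [8]
7 → replaces 8 → [7]
12 → extends → [7, 12]
2 → replaces 7 → [2, 12]
9 → replaces 12 → [2, 9]
6 → replaces 9 → [2, 6]
11 → extends → [2, 6, 11]
10 → replaces 11 → [2, 6, 10]
15 → extends → [2, 6, 10, 15]
14 → replaces 15 → [2, 6, 10, 14]
Length 4; one witness is 8, 9, 11, 15.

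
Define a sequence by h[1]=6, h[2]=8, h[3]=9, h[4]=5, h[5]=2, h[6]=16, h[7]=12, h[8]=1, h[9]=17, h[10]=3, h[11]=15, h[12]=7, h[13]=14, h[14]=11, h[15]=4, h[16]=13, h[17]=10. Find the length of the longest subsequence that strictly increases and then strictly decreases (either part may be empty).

inc[i] = longest strictly increasing subsequence ending at i; dec[i] = longest strictly decreasing subsequence starting at i:
i:      1  2  3  4  5  6  7  8  9 10 11 12 13 14 15 16 17
h[i]:   6  8  9  5  2 16 12  1 17  3 15  7 14 11  4 13 10
inc:    1  2  3  1  1  4  4  1  5  2  5  3  5  4  3  5  4
dec:    4  4  4  3  2  5  3  1  5  1  4  2  3  2  1  2  1
Best peak at i=9 (value 17): inc=5, dec=5, length 5+5−1 = 9.

9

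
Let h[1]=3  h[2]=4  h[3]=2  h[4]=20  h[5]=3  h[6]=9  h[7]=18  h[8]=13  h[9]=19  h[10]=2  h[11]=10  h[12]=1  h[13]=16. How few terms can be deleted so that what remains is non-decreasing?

8

Fewest deletions = n − (longest non-decreasing subsequence).
i:      1  2  3  4  5  6  7  8  9 10 11 12 13
h[i]:   3  4  2 20  3  9 18 13 19  2 10  1 16
dp:     1  2  1  3  2  3  4  4  5  2  4  1  5
max dp = 5, so deletions = 13 − 5 = 8.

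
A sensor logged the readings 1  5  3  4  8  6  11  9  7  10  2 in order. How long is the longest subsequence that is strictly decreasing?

4

Let dp[i] be the longest strictly decreasing subsequence ending at i:
i:      1  2  3  4  5  6  7  8  9 10 11
a[i]:   1  5  3  4  8  6 11  9  7 10  2
dp:     1  1  2  2  1  2  1  2  3  2  4
Maximum is 4.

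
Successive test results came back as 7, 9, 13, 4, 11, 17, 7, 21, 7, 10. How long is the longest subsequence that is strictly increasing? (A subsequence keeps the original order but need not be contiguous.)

5

Track the smallest tail for each achievable length (strict):
7 → extends → [7]
9 → extends → [7, 9]
13 → extends → [7, 9, 13]
4 → replaces 7 → [4, 9, 13]
11 → replaces 13 → [4, 9, 11]
17 → extends → [4, 9, 11, 17]
7 → replaces 9 → [4, 7, 11, 17]
21 → extends → [4, 7, 11, 17, 21]
7 → already a tail → [4, 7, 11, 17, 21]
10 → replaces 11 → [4, 7, 10, 17, 21]
Five tails, so the longest strictly increasing subsequence has length 5 (e.g. 7, 9, 13, 17, 21).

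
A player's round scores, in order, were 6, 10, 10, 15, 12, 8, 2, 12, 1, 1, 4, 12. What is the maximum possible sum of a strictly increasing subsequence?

Let S[i] be the best sum of a strictly increasing subsequence ending at i:
i:      1  2  3  4  5  6  7  8  9 10 11 12
a[i]:   6 10 10 15 12  8  2 12  1  1  4 12
S:      6 16 16 31 28 14  2 28  1  1  6 28
Maximum is 31 (e.g. 6 + 10 + 15).

31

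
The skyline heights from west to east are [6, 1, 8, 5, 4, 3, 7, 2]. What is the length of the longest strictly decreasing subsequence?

Negate each value so 'decreasing' becomes 'increasing', then run patience tails on the negated sequence:
-6 → extends → [-6]
-1 → extends → [-6, -1]
-8 → replaces -6 → [-8, -1]
-5 → replaces -1 → [-8, -5]
-4 → extends → [-8, -5, -4]
-3 → extends → [-8, -5, -4, -3]
-7 → replaces -5 → [-8, -7, -4, -3]
-2 → extends → [-8, -7, -4, -3, -2]
Five tails, so the longest strictly decreasing subsequence of the original has length 5.

5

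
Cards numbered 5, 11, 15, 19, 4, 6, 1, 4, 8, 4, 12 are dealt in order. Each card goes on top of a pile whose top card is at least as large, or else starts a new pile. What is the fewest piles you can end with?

Place each on the leftmost legal pile:
5 → new pile 1 (tops now [5])
11 → new pile 2 (tops now [5, 11])
15 → new pile 3 (tops now [5, 11, 15])
19 → new pile 4 (tops now [5, 11, 15, 19])
4 → pile 1 (tops now [4, 11, 15, 19])
6 → pile 2 (tops now [4, 6, 15, 19])
1 → pile 1 (tops now [1, 6, 15, 19])
4 → pile 2 (tops now [1, 4, 15, 19])
8 → pile 3 (tops now [1, 4, 8, 19])
4 → pile 2 (tops now [1, 4, 8, 19])
12 → pile 4 (tops now [1, 4, 8, 12])
Four piles.

4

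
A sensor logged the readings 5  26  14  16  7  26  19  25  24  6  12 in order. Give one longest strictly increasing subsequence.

5, 14, 16, 19, 25

Patience tails give the LIS length; then backtrack through the dp parents:
5 → extends → [5]
26 → extends → [5, 26]
14 → replaces 26 → [5, 14]
16 → extends → [5, 14, 16]
7 → replaces 14 → [5, 7, 16]
26 → extends → [5, 7, 16, 26]
19 → replaces 26 → [5, 7, 16, 19]
25 → extends → [5, 7, 16, 19, 25]
24 → replaces 25 → [5, 7, 16, 19, 24]
6 → replaces 7 → [5, 6, 16, 19, 24]
12 → replaces 16 → [5, 6, 12, 19, 24]
Length 5; one witness is 5, 14, 16, 19, 25.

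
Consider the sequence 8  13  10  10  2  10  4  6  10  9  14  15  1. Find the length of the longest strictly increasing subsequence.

Track the smallest tail for each achievable length (strict):
8 → extends → [8]
13 → extends → [8, 13]
10 → replaces 13 → [8, 10]
10 → already a tail → [8, 10]
2 → replaces 8 → [2, 10]
10 → already a tail → [2, 10]
4 → replaces 10 → [2, 4]
6 → extends → [2, 4, 6]
10 → extends → [2, 4, 6, 10]
9 → replaces 10 → [2, 4, 6, 9]
14 → extends → [2, 4, 6, 9, 14]
15 → extends → [2, 4, 6, 9, 14, 15]
1 → replaces 2 → [1, 4, 6, 9, 14, 15]
Six tails, so the longest strictly increasing subsequence has length 6 (e.g. 2, 4, 6, 10, 14, 15).

6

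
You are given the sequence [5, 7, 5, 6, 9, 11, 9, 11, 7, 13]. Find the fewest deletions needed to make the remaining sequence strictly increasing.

5

Fewest deletions = n − (longest strictly increasing subsequence).
Patience tails:
5 → extends → [5]
7 → extends → [5, 7]
5 → already a tail → [5, 7]
6 → replaces 7 → [5, 6]
9 → extends → [5, 6, 9]
11 → extends → [5, 6, 9, 11]
9 → already a tail → [5, 6, 9, 11]
11 → already a tail → [5, 6, 9, 11]
7 → replaces 9 → [5, 6, 7, 11]
13 → extends → [5, 6, 7, 11, 13]
Longest strictly increasing subsequence has length 5, so deletions = 10 − 5 = 5.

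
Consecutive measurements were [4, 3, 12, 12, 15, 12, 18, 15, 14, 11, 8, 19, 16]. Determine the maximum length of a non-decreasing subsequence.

6

Let dp[i] be the length of the longest such subsequence ending at index i:
i:      1  2  3  4  5  6  7  8  9 10 11 12 13
a[i]:   4  3 12 12 15 12 18 15 14 11  8 19 16
dp:     1  1  2  3  4  4  5  5  5  2  2  6  6
Maximum dp value is 6.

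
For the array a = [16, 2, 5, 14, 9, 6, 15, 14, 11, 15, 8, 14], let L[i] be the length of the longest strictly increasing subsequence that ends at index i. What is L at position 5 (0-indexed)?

3

dp[i] = 1 + max{dp[j] : j<i, a[j]<a[i]} (or 1 if no such j):
i:      0  1  2  3  4  5  6  7  8  9 10 11
a[i]:  16  2  5 14  9  6 15 14 11 15  8 14
dp:     1  1  2  3  3  3  4  4  4  5  4  5
At index 5 the value is 3.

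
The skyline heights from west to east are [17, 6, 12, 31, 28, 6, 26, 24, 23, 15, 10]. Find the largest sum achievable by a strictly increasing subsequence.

49

Let S[i] be the best sum of a strictly increasing subsequence ending at i:
i:      1  2  3  4  5  6  7  8  9 10 11
a[i]:  17  6 12 31 28  6 26 24 23 15 10
S:     17  6 18 49 46  6 44 42 41 33 16
Maximum is 49 (e.g. 6 + 12 + 31).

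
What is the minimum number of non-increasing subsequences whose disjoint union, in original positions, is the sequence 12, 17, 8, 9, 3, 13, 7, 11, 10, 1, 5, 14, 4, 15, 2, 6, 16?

6

The minimum number of non-increasing subsequences covering a sequence equals the length of its longest strictly increasing subsequence.
LIS length is 6 (e.g. 8, 9, 13, 14, 15, 16), so 6 piles are needed.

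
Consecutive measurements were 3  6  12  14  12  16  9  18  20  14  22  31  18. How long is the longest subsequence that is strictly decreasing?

3

Let dp[i] be the longest strictly decreasing subsequence ending at i:
i:      1  2  3  4  5  6  7  8  9 10 11 12 13
a[i]:   3  6 12 14 12 16  9 18 20 14 22 31 18
dp:     1  1  1  1  2  1  3  1  1  2  1  1  2
Maximum is 3.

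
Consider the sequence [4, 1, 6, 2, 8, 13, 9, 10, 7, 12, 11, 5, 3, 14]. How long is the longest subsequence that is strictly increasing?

Track the smallest tail for each achievable length (strict):
4 → extends → [4]
1 → replaces 4 → [1]
6 → extends → [1, 6]
2 → replaces 6 → [1, 2]
8 → extends → [1, 2, 8]
13 → extends → [1, 2, 8, 13]
9 → replaces 13 → [1, 2, 8, 9]
10 → extends → [1, 2, 8, 9, 10]
7 → replaces 8 → [1, 2, 7, 9, 10]
12 → extends → [1, 2, 7, 9, 10, 12]
11 → replaces 12 → [1, 2, 7, 9, 10, 11]
5 → replaces 7 → [1, 2, 5, 9, 10, 11]
3 → replaces 5 → [1, 2, 3, 9, 10, 11]
14 → extends → [1, 2, 3, 9, 10, 11, 14]
Seven tails, so the longest strictly increasing subsequence has length 7 (e.g. 4, 6, 8, 9, 10, 12, 14).

7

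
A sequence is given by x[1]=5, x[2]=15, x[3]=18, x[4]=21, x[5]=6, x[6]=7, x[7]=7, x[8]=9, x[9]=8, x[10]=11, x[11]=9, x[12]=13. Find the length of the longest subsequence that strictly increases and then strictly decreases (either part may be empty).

6

inc[i] = longest strictly increasing subsequence ending at i; dec[i] = longest strictly decreasing subsequence starting at i:
i:      1  2  3  4  5  6  7  8  9 10 11 12
x[i]:   5 15 18 21  6  7  7  9  8 11  9 13
inc:    1  2  3  4  2  3  3  4  4  5  5  6
dec:    1  3  3  3  1  1  1  2  1  2  1  1
Best peak at i=4 (value 21): inc=4, dec=3, length 4+3−1 = 6.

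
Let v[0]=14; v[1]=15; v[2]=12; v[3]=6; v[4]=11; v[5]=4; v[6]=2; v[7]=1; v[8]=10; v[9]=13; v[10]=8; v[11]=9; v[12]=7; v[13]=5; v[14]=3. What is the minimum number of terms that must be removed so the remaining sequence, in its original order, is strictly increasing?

Fewest deletions = n − (longest strictly increasing subsequence).
Patience tails:
14 → extends → [14]
15 → extends → [14, 15]
12 → replaces 14 → [12, 15]
6 → replaces 12 → [6, 15]
11 → replaces 15 → [6, 11]
4 → replaces 6 → [4, 11]
2 → replaces 4 → [2, 11]
1 → replaces 2 → [1, 11]
10 → replaces 11 → [1, 10]
13 → extends → [1, 10, 13]
8 → replaces 10 → [1, 8, 13]
9 → replaces 13 → [1, 8, 9]
7 → replaces 8 → [1, 7, 9]
5 → replaces 7 → [1, 5, 9]
3 → replaces 5 → [1, 3, 9]
Longest strictly increasing subsequence has length 3, so deletions = 15 − 3 = 12.

12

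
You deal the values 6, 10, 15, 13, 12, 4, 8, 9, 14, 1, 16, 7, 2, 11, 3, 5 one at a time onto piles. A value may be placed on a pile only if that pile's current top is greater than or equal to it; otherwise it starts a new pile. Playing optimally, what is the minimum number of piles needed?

5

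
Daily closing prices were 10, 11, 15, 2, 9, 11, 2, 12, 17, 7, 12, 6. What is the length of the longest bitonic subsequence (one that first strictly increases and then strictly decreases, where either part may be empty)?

7

inc[i] = longest strictly increasing subsequence ending at i; dec[i] = longest strictly decreasing subsequence starting at i:
i:      1  2  3  4  5  6  7  8  9 10 11 12
a[i]:  10 11 15  2  9 11  2 12 17  7 12  6
inc:    1  2  3  1  2  3  1  4  5  2  4  2
dec:    4  4  4  1  3  3  1  3  3  2  2  1
Best peak at i=9 (value 17): inc=5, dec=3, length 5+3−1 = 7.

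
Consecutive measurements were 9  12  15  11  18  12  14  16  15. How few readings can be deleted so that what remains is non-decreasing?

Fewest deletions = n − (longest non-decreasing subsequence).
i:      1  2  3  4  5  6  7  8  9
a[i]:   9 12 15 11 18 12 14 16 15
dp:     1  2  3  2  4  3  4  5  5
max dp = 5, so deletions = 9 − 5 = 4.

4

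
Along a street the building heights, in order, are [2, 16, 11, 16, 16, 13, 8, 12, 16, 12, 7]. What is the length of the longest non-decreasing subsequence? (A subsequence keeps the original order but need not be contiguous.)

5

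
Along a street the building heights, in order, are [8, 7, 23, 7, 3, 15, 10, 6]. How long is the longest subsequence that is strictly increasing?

2

Let dp[i] be the length of the longest such subsequence ending at index i:
i:      1  2  3  4  5  6  7  8
a[i]:   8  7 23  7  3 15 10  6
dp:     1  1  2  1  1  2  2  2
Maximum dp value is 2.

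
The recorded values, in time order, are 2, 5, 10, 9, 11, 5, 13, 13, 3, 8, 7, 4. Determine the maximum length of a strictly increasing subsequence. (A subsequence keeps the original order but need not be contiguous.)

5

Let dp[i] be the length of the longest such subsequence ending at index i:
i:      1  2  3  4  5  6  7  8  9 10 11 12
a[i]:   2  5 10  9 11  5 13 13  3  8  7  4
dp:     1  2  3  3  4  2  5  5  2  3  3  3
Maximum dp value is 5.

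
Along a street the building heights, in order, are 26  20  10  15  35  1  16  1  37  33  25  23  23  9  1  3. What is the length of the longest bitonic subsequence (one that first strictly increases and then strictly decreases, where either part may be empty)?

inc[i] = longest strictly increasing subsequence ending at i; dec[i] = longest strictly decreasing subsequence starting at i:
i:      1  2  3  4  5  6  7  8  9 10 11 12 13 14 15 16
a[i]:  26 20 10 15 35  1 16  1 37 33 25 23 23  9  1  3
inc:    1  1  1  2  3  1  3  1  4  4  4  4  4  2  1  2
dec:    5  4  3  3  6  1  3  1  6  5  4  3  3  2  1  1
Best peak at i=9 (value 37): inc=4, dec=6, length 4+6−1 = 9.

9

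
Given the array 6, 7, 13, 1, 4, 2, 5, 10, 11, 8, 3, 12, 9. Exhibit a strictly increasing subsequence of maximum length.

Patience tails give the LIS length; then backtrack through the dp parents:
6 → extends → [6]
7 → extends → [6, 7]
13 → extends → [6, 7, 13]
1 → replaces 6 → [1, 7, 13]
4 → replaces 7 → [1, 4, 13]
2 → replaces 4 → [1, 2, 13]
5 → replaces 13 → [1, 2, 5]
10 → extends → [1, 2, 5, 10]
11 → extends → [1, 2, 5, 10, 11]
8 → replaces 10 → [1, 2, 5, 8, 11]
3 → replaces 5 → [1, 2, 3, 8, 11]
12 → extends → [1, 2, 3, 8, 11, 12]
9 → replaces 11 → [1, 2, 3, 8, 9, 12]
Length 6; one witness is 1, 4, 5, 10, 11, 12.

1, 4, 5, 10, 11, 12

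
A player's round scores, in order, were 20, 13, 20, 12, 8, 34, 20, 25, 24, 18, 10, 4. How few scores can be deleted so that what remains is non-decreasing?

8

Fewest deletions = n − (longest non-decreasing subsequence).
Patience tails:
20 → extends → [20]
13 → replaces 20 → [13]
20 → extends → [13, 20]
12 → replaces 13 → [12, 20]
8 → replaces 12 → [8, 20]
34 → extends → [8, 20, 34]
20 → replaces 34 → [8, 20, 20]
25 → extends → [8, 20, 20, 25]
24 → replaces 25 → [8, 20, 20, 24]
18 → replaces 20 → [8, 18, 20, 24]
10 → replaces 18 → [8, 10, 20, 24]
4 → replaces 8 → [4, 10, 20, 24]
Longest non-decreasing subsequence has length 4, so deletions = 12 − 4 = 8.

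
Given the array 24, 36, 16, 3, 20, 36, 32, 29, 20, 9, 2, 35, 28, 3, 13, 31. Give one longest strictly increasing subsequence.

16, 20, 32, 35

Patience tails give the LIS length; then backtrack through the dp parents:
24 → extends → [24]
36 → extends → [24, 36]
16 → replaces 24 → [16, 36]
3 → replaces 16 → [3, 36]
20 → replaces 36 → [3, 20]
36 → extends → [3, 20, 36]
32 → replaces 36 → [3, 20, 32]
29 → replaces 32 → [3, 20, 29]
20 → already a tail → [3, 20, 29]
9 → replaces 20 → [3, 9, 29]
2 → replaces 3 → [2, 9, 29]
35 → extends → [2, 9, 29, 35]
28 → replaces 29 → [2, 9, 28, 35]
3 → replaces 9 → [2, 3, 28, 35]
13 → replaces 28 → [2, 3, 13, 35]
31 → replaces 35 → [2, 3, 13, 31]
Length 4; one witness is 16, 20, 32, 35.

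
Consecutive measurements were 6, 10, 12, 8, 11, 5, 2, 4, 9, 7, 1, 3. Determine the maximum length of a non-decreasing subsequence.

3

Track the smallest tail for each achievable length (allowing ties):
6 → extends → [6]
10 → extends → [6, 10]
12 → extends → [6, 10, 12]
8 → replaces 10 → [6, 8, 12]
11 → replaces 12 → [6, 8, 11]
5 → replaces 6 → [5, 8, 11]
2 → replaces 5 → [2, 8, 11]
4 → replaces 8 → [2, 4, 11]
9 → replaces 11 → [2, 4, 9]
7 → replaces 9 → [2, 4, 7]
1 → replaces 2 → [1, 4, 7]
3 → replaces 4 → [1, 3, 7]
Three tails, so the longest non-decreasing subsequence has length 3 (e.g. 6, 10, 12).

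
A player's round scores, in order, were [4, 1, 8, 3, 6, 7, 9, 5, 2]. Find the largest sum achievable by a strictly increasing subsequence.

Let S[i] be the best sum of a strictly increasing subsequence ending at i:
i:      1  2  3  4  5  6  7  8  9
a[i]:   4  1  8  3  6  7  9  5  2
S:      4  1 12  4 10 17 26  9  3
Maximum is 26 (e.g. 1 + 3 + 6 + 7 + 9).

26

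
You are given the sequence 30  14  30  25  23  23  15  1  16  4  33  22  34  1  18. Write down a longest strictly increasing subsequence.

Patience tails give the LIS length; then backtrack through the dp parents:
30 → extends → [30]
14 → replaces 30 → [14]
30 → extends → [14, 30]
25 → replaces 30 → [14, 25]
23 → replaces 25 → [14, 23]
23 → already a tail → [14, 23]
15 → replaces 23 → [14, 15]
1 → replaces 14 → [1, 15]
16 → extends → [1, 15, 16]
4 → replaces 15 → [1, 4, 16]
33 → extends → [1, 4, 16, 33]
22 → replaces 33 → [1, 4, 16, 22]
34 → extends → [1, 4, 16, 22, 34]
1 → already a tail → [1, 4, 16, 22, 34]
18 → replaces 22 → [1, 4, 16, 18, 34]
Length 5; one witness is 14, 15, 16, 33, 34.

14, 15, 16, 33, 34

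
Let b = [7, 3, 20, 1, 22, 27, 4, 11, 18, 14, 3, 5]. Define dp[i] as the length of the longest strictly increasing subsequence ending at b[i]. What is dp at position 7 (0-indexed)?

dp[i] = 1 + max{dp[j] : j<i, b[j]<b[i]} (or 1 if no such j):
i:      0  1  2  3  4  5  6  7  8  9 10 11
b[i]:   7  3 20  1 22 27  4 11 18 14  3  5
dp:     1  1  2  1  3  4  2  3  4  4  2  3
At index 7 the value is 3.

3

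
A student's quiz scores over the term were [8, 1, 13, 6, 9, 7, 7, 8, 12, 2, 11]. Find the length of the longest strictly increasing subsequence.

Let dp[i] be the length of the longest such subsequence ending at index i:
i:      1  2  3  4  5  6  7  8  9 10 11
a[i]:   8  1 13  6  9  7  7  8 12  2 11
dp:     1  1  2  2  3  3  3  4  5  2  5
Maximum dp value is 5.

5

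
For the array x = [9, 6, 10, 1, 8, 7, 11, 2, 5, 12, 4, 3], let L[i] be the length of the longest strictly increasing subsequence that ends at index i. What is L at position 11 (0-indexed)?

dp[i] = 1 + max{dp[j] : j<i, x[j]<x[i]} (or 1 if no such j):
i:      0  1  2  3  4  5  6  7  8  9 10 11
x[i]:   9  6 10  1  8  7 11  2  5 12  4  3
dp:     1  1  2  1  2  2  3  2  3  4  3  3
At index 11 the value is 3.

3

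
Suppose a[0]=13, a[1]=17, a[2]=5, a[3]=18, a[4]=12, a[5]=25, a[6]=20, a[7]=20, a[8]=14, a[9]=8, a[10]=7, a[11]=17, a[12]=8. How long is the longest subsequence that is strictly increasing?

Let dp[i] be the length of the longest such subsequence ending at index i:
i:      0  1  2  3  4  5  6  7  8  9 10 11 12
a[i]:  13 17  5 18 12 25 20 20 14  8  7 17  8
dp:     1  2  1  3  2  4  4  4  3  2  2  4  3
Maximum dp value is 4.

4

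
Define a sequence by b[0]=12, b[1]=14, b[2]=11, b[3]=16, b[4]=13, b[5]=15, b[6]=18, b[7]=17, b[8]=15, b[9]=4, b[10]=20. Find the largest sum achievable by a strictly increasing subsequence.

Let S[i] be the best sum of a strictly increasing subsequence ending at i:
i:      0  1  2  3  4  5  6  7  8  9 10
b[i]:  12 14 11 16 13 15 18 17 15  4 20
S:     12 26 11 42 25 41 60 59 41  4 80
Maximum is 80 (e.g. 12 + 14 + 16 + 18 + 20).

80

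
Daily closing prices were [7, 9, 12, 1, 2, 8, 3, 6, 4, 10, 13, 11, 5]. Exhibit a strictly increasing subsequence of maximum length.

Patience tails give the LIS length; then backtrack through the dp parents:
7 → extends → [7]
9 → extends → [7, 9]
12 → extends → [7, 9, 12]
1 → replaces 7 → [1, 9, 12]
2 → replaces 9 → [1, 2, 12]
8 → replaces 12 → [1, 2, 8]
3 → replaces 8 → [1, 2, 3]
6 → extends → [1, 2, 3, 6]
4 → replaces 6 → [1, 2, 3, 4]
10 → extends → [1, 2, 3, 4, 10]
13 → extends → [1, 2, 3, 4, 10, 13]
11 → replaces 13 → [1, 2, 3, 4, 10, 11]
5 → replaces 10 → [1, 2, 3, 4, 5, 11]
Length 6; one witness is 1, 2, 3, 6, 10, 13.

1, 2, 3, 6, 10, 13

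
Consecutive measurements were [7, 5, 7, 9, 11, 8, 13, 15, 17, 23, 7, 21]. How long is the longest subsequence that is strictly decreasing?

Negate each value so 'decreasing' becomes 'increasing', then run patience tails on the negated sequence:
-7 → extends → [-7]
-5 → extends → [-7, -5]
-7 → already a tail → [-7, -5]
-9 → replaces -7 → [-9, -5]
-11 → replaces -9 → [-11, -5]
-8 → replaces -5 → [-11, -8]
-13 → replaces -11 → [-13, -8]
-15 → replaces -13 → [-15, -8]
-17 → replaces -15 → [-17, -8]
-23 → replaces -17 → [-23, -8]
-7 → extends → [-23, -8, -7]
-21 → replaces -8 → [-23, -21, -7]
Three tails, so the longest strictly decreasing subsequence of the original has length 3.

3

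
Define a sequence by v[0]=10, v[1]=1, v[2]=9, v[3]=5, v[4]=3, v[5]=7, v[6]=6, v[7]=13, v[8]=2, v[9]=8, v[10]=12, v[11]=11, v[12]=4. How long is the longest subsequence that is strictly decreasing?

5

Let dp[i] be the longest strictly decreasing subsequence ending at i:
i:      0  1  2  3  4  5  6  7  8  9 10 11 12
v[i]:  10  1  9  5  3  7  6 13  2  8 12 11  4
dp:     1  2  2  3  4  3  4  1  5  3  2  3  5
Maximum is 5.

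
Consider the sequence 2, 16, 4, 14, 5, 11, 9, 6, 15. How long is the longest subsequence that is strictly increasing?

5

Track the smallest tail for each achievable length (strict):
2 → extends → [2]
16 → extends → [2, 16]
4 → replaces 16 → [2, 4]
14 → extends → [2, 4, 14]
5 → replaces 14 → [2, 4, 5]
11 → extends → [2, 4, 5, 11]
9 → replaces 11 → [2, 4, 5, 9]
6 → replaces 9 → [2, 4, 5, 6]
15 → extends → [2, 4, 5, 6, 15]
Five tails, so the longest strictly increasing subsequence has length 5 (e.g. 2, 4, 5, 11, 15).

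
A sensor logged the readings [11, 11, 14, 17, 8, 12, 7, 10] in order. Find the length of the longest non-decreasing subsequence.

Let dp[i] be the length of the longest such subsequence ending at index i:
i:      1  2  3  4  5  6  7  8
a[i]:  11 11 14 17  8 12  7 10
dp:     1  2  3  4  1  3  1  2
Maximum dp value is 4.

4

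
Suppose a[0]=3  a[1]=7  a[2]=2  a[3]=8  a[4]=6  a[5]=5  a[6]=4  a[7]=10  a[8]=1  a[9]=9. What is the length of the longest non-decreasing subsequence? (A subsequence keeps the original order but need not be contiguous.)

4

Let dp[i] be the length of the longest such subsequence ending at index i:
i:      0  1  2  3  4  5  6  7  8  9
a[i]:   3  7  2  8  6  5  4 10  1  9
dp:     1  2  1  3  2  2  2  4  1  4
Maximum dp value is 4.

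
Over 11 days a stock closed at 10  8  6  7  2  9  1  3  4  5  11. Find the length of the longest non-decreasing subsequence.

5

Let dp[i] be the length of the longest such subsequence ending at index i:
i:      1  2  3  4  5  6  7  8  9 10 11
a[i]:  10  8  6  7  2  9  1  3  4  5 11
dp:     1  1  1  2  1  3  1  2  3  4  5
Maximum dp value is 5.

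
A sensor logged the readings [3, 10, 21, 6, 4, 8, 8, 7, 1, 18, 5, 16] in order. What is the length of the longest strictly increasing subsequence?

4

Track the smallest tail for each achievable length (strict):
3 → extends → [3]
10 → extends → [3, 10]
21 → extends → [3, 10, 21]
6 → replaces 10 → [3, 6, 21]
4 → replaces 6 → [3, 4, 21]
8 → replaces 21 → [3, 4, 8]
8 → already a tail → [3, 4, 8]
7 → replaces 8 → [3, 4, 7]
1 → replaces 3 → [1, 4, 7]
18 → extends → [1, 4, 7, 18]
5 → replaces 7 → [1, 4, 5, 18]
16 → replaces 18 → [1, 4, 5, 16]
Four tails, so the longest strictly increasing subsequence has length 4 (e.g. 3, 6, 8, 18).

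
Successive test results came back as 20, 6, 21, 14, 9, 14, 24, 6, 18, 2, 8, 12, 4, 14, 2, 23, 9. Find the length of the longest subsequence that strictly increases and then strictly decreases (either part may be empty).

inc[i] = longest strictly increasing subsequence ending at i; dec[i] = longest strictly decreasing subsequence starting at i:
i:      1  2  3  4  5  6  7  8  9 10 11 12 13 14 15 16 17
a[i]:  20  6 21 14  9 14 24  6 18  2  8 12  4 14  2 23  9
inc:    1  1  2  2  2  3  4  1  4  1  2  3  2  4  1  5  3
dec:    6  3  6  5  4  4  5  3  4  1  3  3  2  2  1  2  1
Best peak at i=7 (value 24): inc=4, dec=5, length 4+5−1 = 8.

8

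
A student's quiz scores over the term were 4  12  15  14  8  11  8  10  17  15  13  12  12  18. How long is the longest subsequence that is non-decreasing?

7

Track the smallest tail for each achievable length (allowing ties):
4 → extends → [4]
12 → extends → [4, 12]
15 → extends → [4, 12, 15]
14 → replaces 15 → [4, 12, 14]
8 → replaces 12 → [4, 8, 14]
11 → replaces 14 → [4, 8, 11]
8 → replaces 11 → [4, 8, 8]
10 → extends → [4, 8, 8, 10]
17 → extends → [4, 8, 8, 10, 17]
15 → replaces 17 → [4, 8, 8, 10, 15]
13 → replaces 15 → [4, 8, 8, 10, 13]
12 → replaces 13 → [4, 8, 8, 10, 12]
12 → extends → [4, 8, 8, 10, 12, 12]
18 → extends → [4, 8, 8, 10, 12, 12, 18]
Seven tails, so the longest non-decreasing subsequence has length 7 (e.g. 4, 8, 8, 10, 12, 12, 18).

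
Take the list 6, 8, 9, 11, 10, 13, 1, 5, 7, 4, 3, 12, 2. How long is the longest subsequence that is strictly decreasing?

Negate each value so 'decreasing' becomes 'increasing', then run patience tails on the negated sequence:
-6 → extends → [-6]
-8 → replaces -6 → [-8]
-9 → replaces -8 → [-9]
-11 → replaces -9 → [-11]
-10 → extends → [-11, -10]
-13 → replaces -11 → [-13, -10]
-1 → extends → [-13, -10, -1]
-5 → replaces -1 → [-13, -10, -5]
-7 → replaces -5 → [-13, -10, -7]
-4 → extends → [-13, -10, -7, -4]
-3 → extends → [-13, -10, -7, -4, -3]
-12 → replaces -10 → [-13, -12, -7, -4, -3]
-2 → extends → [-13, -12, -7, -4, -3, -2]
Six tails, so the longest strictly decreasing subsequence of the original has length 6.

6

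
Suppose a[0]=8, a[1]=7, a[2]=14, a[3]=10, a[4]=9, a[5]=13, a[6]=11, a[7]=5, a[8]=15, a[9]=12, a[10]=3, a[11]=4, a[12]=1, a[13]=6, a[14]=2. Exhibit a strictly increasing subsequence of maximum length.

8, 10, 13, 15

Patience tails give the LIS length; then backtrack through the dp parents:
8 → extends → [8]
7 → replaces 8 → [7]
14 → extends → [7, 14]
10 → replaces 14 → [7, 10]
9 → replaces 10 → [7, 9]
13 → extends → [7, 9, 13]
11 → replaces 13 → [7, 9, 11]
5 → replaces 7 → [5, 9, 11]
15 → extends → [5, 9, 11, 15]
12 → replaces 15 → [5, 9, 11, 12]
3 → replaces 5 → [3, 9, 11, 12]
4 → replaces 9 → [3, 4, 11, 12]
1 → replaces 3 → [1, 4, 11, 12]
6 → replaces 11 → [1, 4, 6, 12]
2 → replaces 4 → [1, 2, 6, 12]
Length 4; one witness is 8, 10, 13, 15.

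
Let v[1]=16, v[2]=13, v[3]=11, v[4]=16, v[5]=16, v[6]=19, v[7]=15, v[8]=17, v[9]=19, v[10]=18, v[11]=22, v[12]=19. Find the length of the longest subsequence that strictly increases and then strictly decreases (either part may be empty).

6

inc[i] = longest strictly increasing subsequence ending at i; dec[i] = longest strictly decreasing subsequence starting at i:
i:      1  2  3  4  5  6  7  8  9 10 11 12
v[i]:  16 13 11 16 16 19 15 17 19 18 22 19
inc:    1  1  1  2  2  3  2  3  4  4  5  5
dec:    3  2  1  2  2  2  1  1  2  1  2  1
Best peak at i=11 (value 22): inc=5, dec=2, length 5+2−1 = 6.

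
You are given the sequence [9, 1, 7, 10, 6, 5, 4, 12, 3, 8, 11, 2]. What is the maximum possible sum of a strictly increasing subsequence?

31

Let S[i] be the best sum of a strictly increasing subsequence ending at i:
i:      1  2  3  4  5  6  7  8  9 10 11 12
a[i]:   9  1  7 10  6  5  4 12  3  8 11  2
S:      9  1  8 19  7  6  5 31  4 16 30  3
Maximum is 31 (e.g. 9 + 10 + 12).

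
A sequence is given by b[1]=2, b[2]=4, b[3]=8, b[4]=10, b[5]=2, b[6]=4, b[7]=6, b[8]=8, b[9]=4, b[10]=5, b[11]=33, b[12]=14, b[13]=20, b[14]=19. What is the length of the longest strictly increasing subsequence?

Let dp[i] be the length of the longest such subsequence ending at index i:
i:      1  2  3  4  5  6  7  8  9 10 11 12 13 14
b[i]:   2  4  8 10  2  4  6  8  4  5 33 14 20 19
dp:     1  2  3  4  1  2  3  4  2  3  5  5  6  6
Maximum dp value is 6.

6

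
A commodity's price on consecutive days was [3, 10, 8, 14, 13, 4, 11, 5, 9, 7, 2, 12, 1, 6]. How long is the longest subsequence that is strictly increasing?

5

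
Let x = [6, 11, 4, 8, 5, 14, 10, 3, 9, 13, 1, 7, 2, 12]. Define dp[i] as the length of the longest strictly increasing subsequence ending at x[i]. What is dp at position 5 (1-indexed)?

dp[i] = 1 + max{dp[j] : j<i, x[j]<x[i]} (or 1 if no such j):
i:      1  2  3  4  5  6  7  8  9 10 11 12 13 14
x[i]:   6 11  4  8  5 14 10  3  9 13  1  7  2 12
dp:     1  2  1  2  2  3  3  1  3  4  1  3  2  4
At index 5 the value is 2.

2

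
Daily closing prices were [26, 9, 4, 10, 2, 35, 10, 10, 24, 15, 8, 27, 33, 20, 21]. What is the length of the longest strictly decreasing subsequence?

4

Let dp[i] be the longest strictly decreasing subsequence ending at i:
i:      1  2  3  4  5  6  7  8  9 10 11 12 13 14 15
a[i]:  26  9  4 10  2 35 10 10 24 15  8 27 33 20 21
dp:     1  2  3  2  4  1  2  2  2  3  4  2  2  3  3
Maximum is 4.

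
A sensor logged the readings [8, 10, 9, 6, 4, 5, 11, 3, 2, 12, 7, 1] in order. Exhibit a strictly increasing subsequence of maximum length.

8, 10, 11, 12

Patience tails give the LIS length; then backtrack through the dp parents:
8 → extends → [8]
10 → extends → [8, 10]
9 → replaces 10 → [8, 9]
6 → replaces 8 → [6, 9]
4 → replaces 6 → [4, 9]
5 → replaces 9 → [4, 5]
11 → extends → [4, 5, 11]
3 → replaces 4 → [3, 5, 11]
2 → replaces 3 → [2, 5, 11]
12 → extends → [2, 5, 11, 12]
7 → replaces 11 → [2, 5, 7, 12]
1 → replaces 2 → [1, 5, 7, 12]
Length 4; one witness is 8, 10, 11, 12.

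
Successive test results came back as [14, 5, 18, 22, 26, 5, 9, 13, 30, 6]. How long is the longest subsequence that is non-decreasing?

5

Track the smallest tail for each achievable length (allowing ties):
14 → extends → [14]
5 → replaces 14 → [5]
18 → extends → [5, 18]
22 → extends → [5, 18, 22]
26 → extends → [5, 18, 22, 26]
5 → replaces 18 → [5, 5, 22, 26]
9 → replaces 22 → [5, 5, 9, 26]
13 → replaces 26 → [5, 5, 9, 13]
30 → extends → [5, 5, 9, 13, 30]
6 → replaces 9 → [5, 5, 6, 13, 30]
Five tails, so the longest non-decreasing subsequence has length 5 (e.g. 14, 18, 22, 26, 30).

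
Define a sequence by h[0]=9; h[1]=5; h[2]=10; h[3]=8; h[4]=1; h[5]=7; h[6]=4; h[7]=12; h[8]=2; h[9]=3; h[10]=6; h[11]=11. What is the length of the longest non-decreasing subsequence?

5

Let dp[i] be the length of the longest such subsequence ending at index i:
i:      0  1  2  3  4  5  6  7  8  9 10 11
h[i]:   9  5 10  8  1  7  4 12  2  3  6 11
dp:     1  1  2  2  1  2  2  3  2  3  4  5
Maximum dp value is 5.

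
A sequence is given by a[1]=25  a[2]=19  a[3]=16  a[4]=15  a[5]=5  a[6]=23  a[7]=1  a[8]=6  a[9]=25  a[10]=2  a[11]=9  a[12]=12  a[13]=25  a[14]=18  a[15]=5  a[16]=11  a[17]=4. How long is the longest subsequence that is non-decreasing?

5

Let dp[i] be the length of the longest such subsequence ending at index i:
i:      1  2  3  4  5  6  7  8  9 10 11 12 13 14 15 16 17
a[i]:  25 19 16 15  5 23  1  6 25  2  9 12 25 18  5 11  4
dp:     1  1  1  1  1  2  1  2  3  2  3  4  5  5  3  4  3
Maximum dp value is 5.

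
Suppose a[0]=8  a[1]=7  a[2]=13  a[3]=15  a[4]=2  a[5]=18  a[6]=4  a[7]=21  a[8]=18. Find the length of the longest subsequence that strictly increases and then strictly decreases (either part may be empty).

inc[i] = longest strictly increasing subsequence ending at i; dec[i] = longest strictly decreasing subsequence starting at i:
i:      0  1  2  3  4  5  6  7  8
a[i]:   8  7 13 15  2 18  4 21 18
inc:    1  1  2  3  1  4  2  5  4
dec:    3  2  2  2  1  2  1  2  1
Best peak at i=7 (value 21): inc=5, dec=2, length 5+2−1 = 6.

6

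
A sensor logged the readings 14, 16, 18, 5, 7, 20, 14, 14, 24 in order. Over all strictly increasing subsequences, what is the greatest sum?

92

Let S[i] be the best sum of a strictly increasing subsequence ending at i:
i:      1  2  3  4  5  6  7  8  9
a[i]:  14 16 18  5  7 20 14 14 24
S:     14 30 48  5 12 68 26 26 92
Maximum is 92 (e.g. 14 + 16 + 18 + 20 + 24).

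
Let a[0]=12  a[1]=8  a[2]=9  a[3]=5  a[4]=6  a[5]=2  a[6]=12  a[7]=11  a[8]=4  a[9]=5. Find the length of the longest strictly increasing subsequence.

Track the smallest tail for each achievable length (strict):
12 → extends → [12]
8 → replaces 12 → [8]
9 → extends → [8, 9]
5 → replaces 8 → [5, 9]
6 → replaces 9 → [5, 6]
2 → replaces 5 → [2, 6]
12 → extends → [2, 6, 12]
11 → replaces 12 → [2, 6, 11]
4 → replaces 6 → [2, 4, 11]
5 → replaces 11 → [2, 4, 5]
Three tails, so the longest strictly increasing subsequence has length 3 (e.g. 8, 9, 12).

3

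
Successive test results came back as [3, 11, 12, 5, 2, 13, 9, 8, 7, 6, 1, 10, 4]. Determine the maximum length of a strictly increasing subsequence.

Let dp[i] be the length of the longest such subsequence ending at index i:
i:      1  2  3  4  5  6  7  8  9 10 11 12 13
a[i]:   3 11 12  5  2 13  9  8  7  6  1 10  4
dp:     1  2  3  2  1  4  3  3  3  3  1  4  2
Maximum dp value is 4.

4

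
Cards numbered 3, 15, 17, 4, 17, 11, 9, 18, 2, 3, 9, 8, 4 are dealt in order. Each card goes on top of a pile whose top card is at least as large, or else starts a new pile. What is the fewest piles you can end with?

Place each on the leftmost legal pile:
3 → new pile 1 (tops now [3])
15 → new pile 2 (tops now [3, 15])
17 → new pile 3 (tops now [3, 15, 17])
4 → pile 2 (tops now [3, 4, 17])
17 → pile 3 (tops now [3, 4, 17])
11 → pile 3 (tops now [3, 4, 11])
9 → pile 3 (tops now [3, 4, 9])
18 → new pile 4 (tops now [3, 4, 9, 18])
2 → pile 1 (tops now [2, 4, 9, 18])
3 → pile 2 (tops now [2, 3, 9, 18])
9 → pile 3 (tops now [2, 3, 9, 18])
8 → pile 3 (tops now [2, 3, 8, 18])
4 → pile 3 (tops now [2, 3, 4, 18])
Four piles.

4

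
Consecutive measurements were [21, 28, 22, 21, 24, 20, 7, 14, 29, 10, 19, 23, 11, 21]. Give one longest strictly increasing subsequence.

Patience tails give the LIS length; then backtrack through the dp parents:
21 → extends → [21]
28 → extends → [21, 28]
22 → replaces 28 → [21, 22]
21 → already a tail → [21, 22]
24 → extends → [21, 22, 24]
20 → replaces 21 → [20, 22, 24]
7 → replaces 20 → [7, 22, 24]
14 → replaces 22 → [7, 14, 24]
29 → extends → [7, 14, 24, 29]
10 → replaces 14 → [7, 10, 24, 29]
19 → replaces 24 → [7, 10, 19, 29]
23 → replaces 29 → [7, 10, 19, 23]
11 → replaces 19 → [7, 10, 11, 23]
21 → replaces 23 → [7, 10, 11, 21]
Length 4; one witness is 21, 22, 24, 29.

21, 22, 24, 29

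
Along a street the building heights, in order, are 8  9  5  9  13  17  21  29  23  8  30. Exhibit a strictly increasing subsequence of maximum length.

Patience tails give the LIS length; then backtrack through the dp parents:
8 → extends → [8]
9 → extends → [8, 9]
5 → replaces 8 → [5, 9]
9 → already a tail → [5, 9]
13 → extends → [5, 9, 13]
17 → extends → [5, 9, 13, 17]
21 → extends → [5, 9, 13, 17, 21]
29 → extends → [5, 9, 13, 17, 21, 29]
23 → replaces 29 → [5, 9, 13, 17, 21, 23]
8 → replaces 9 → [5, 8, 13, 17, 21, 23]
30 → extends → [5, 8, 13, 17, 21, 23, 30]
Length 7; one witness is 8, 9, 13, 17, 21, 29, 30.

8, 9, 13, 17, 21, 29, 30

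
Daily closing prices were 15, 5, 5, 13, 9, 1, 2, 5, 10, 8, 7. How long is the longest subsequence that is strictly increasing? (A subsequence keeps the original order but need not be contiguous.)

Track the smallest tail for each achievable length (strict):
15 → extends → [15]
5 → replaces 15 → [5]
5 → already a tail → [5]
13 → extends → [5, 13]
9 → replaces 13 → [5, 9]
1 → replaces 5 → [1, 9]
2 → replaces 9 → [1, 2]
5 → extends → [1, 2, 5]
10 → extends → [1, 2, 5, 10]
8 → replaces 10 → [1, 2, 5, 8]
7 → replaces 8 → [1, 2, 5, 7]
Four tails, so the longest strictly increasing subsequence has length 4 (e.g. 1, 2, 5, 10).

4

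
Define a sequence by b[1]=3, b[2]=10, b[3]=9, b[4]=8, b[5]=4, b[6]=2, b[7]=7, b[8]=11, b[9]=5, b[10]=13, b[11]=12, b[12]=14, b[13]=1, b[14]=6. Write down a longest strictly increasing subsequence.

3, 4, 7, 11, 13, 14

Patience tails give the LIS length; then backtrack through the dp parents:
3 → extends → [3]
10 → extends → [3, 10]
9 → replaces 10 → [3, 9]
8 → replaces 9 → [3, 8]
4 → replaces 8 → [3, 4]
2 → replaces 3 → [2, 4]
7 → extends → [2, 4, 7]
11 → extends → [2, 4, 7, 11]
5 → replaces 7 → [2, 4, 5, 11]
13 → extends → [2, 4, 5, 11, 13]
12 → replaces 13 → [2, 4, 5, 11, 12]
14 → extends → [2, 4, 5, 11, 12, 14]
1 → replaces 2 → [1, 4, 5, 11, 12, 14]
6 → replaces 11 → [1, 4, 5, 6, 12, 14]
Length 6; one witness is 3, 4, 7, 11, 13, 14.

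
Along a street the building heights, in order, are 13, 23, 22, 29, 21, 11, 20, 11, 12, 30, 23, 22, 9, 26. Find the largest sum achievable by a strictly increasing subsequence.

95

Let S[i] be the best sum of a strictly increasing subsequence ending at i:
i:      1  2  3  4  5  6  7  8  9 10 11 12 13 14
a[i]:  13 23 22 29 21 11 20 11 12 30 23 22  9 26
S:     13 36 35 65 34 11 33 11 23 95 58 56  9 84
Maximum is 95 (e.g. 13 + 23 + 29 + 30).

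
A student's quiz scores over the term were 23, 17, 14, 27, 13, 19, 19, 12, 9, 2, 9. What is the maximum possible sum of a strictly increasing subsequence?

50

Let S[i] be the best sum of a strictly increasing subsequence ending at i:
i:      1  2  3  4  5  6  7  8  9 10 11
a[i]:  23 17 14 27 13 19 19 12  9  2  9
S:     23 17 14 50 13 36 36 12  9  2 11
Maximum is 50 (e.g. 23 + 27).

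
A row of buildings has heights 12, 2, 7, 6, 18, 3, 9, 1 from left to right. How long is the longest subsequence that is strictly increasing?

Track the smallest tail for each achievable length (strict):
12 → extends → [12]
2 → replaces 12 → [2]
7 → extends → [2, 7]
6 → replaces 7 → [2, 6]
18 → extends → [2, 6, 18]
3 → replaces 6 → [2, 3, 18]
9 → replaces 18 → [2, 3, 9]
1 → replaces 2 → [1, 3, 9]
Three tails, so the longest strictly increasing subsequence has length 3 (e.g. 2, 7, 18).

3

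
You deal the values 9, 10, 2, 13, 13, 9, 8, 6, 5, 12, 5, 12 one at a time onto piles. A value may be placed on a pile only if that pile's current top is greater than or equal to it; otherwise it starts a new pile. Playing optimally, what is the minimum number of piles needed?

3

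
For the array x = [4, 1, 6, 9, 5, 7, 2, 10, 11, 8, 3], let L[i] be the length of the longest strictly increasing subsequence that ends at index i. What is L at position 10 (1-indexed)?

4

dp[i] = 1 + max{dp[j] : j<i, x[j]<x[i]} (or 1 if no such j):
i:      1  2  3  4  5  6  7  8  9 10 11
x[i]:   4  1  6  9  5  7  2 10 11  8  3
dp:     1  1  2  3  2  3  2  4  5  4  3
At index 10 the value is 4.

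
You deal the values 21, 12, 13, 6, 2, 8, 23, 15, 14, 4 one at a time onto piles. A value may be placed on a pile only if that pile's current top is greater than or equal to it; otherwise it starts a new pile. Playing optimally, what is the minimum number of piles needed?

3

The minimum number of non-increasing subsequences covering a sequence equals the length of its longest strictly increasing subsequence.
LIS length is 3 (e.g. 12, 13, 23), so 3 piles are needed.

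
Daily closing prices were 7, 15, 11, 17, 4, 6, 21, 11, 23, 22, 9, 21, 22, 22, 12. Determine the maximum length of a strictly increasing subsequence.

5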